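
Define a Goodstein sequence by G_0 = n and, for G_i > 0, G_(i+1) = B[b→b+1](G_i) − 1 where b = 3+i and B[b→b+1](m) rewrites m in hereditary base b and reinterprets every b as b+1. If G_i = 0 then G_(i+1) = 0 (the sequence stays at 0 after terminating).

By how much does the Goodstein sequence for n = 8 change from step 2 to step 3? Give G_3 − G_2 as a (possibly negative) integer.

1

G_0 = 8. HB_3(8) = 2·3 + 2. Bump = 10. G_1 = 9.
G_1 = 9. HB_4(9) = 2·4 + 1. Bump = 11. G_2 = 10.
G_2 = 10. HB_5(10) = 2·5. Bump = 12. G_3 = 11.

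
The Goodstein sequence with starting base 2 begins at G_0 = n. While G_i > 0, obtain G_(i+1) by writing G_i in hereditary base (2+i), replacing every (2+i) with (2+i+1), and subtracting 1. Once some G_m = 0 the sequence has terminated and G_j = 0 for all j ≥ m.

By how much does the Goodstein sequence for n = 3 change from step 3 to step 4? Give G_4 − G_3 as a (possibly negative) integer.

-1

[0] 3 ≡ 2 + 1 (base 2). Lift 3: 4. −1: 3.
[1] 3 ≡ 3 (base 3). Lift 4: 4. −1: 3.
[2] 3 ≡ 3 (base 4). Lift 5: 3. −1: 2.
[3] 2 ≡ 2 (base 5). Lift 6: 2. −1: 1.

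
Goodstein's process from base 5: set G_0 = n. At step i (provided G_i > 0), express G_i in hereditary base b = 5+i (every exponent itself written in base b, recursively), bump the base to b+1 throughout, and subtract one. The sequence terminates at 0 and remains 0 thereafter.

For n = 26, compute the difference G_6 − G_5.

5

[0] 26 ≡ 5^2 + 1 (base 5). Lift 6: 37. −1: 36.
[1] 36 ≡ 6^2 (base 6). Lift 7: 49. −1: 48.
[2] 48 ≡ 6·7 + 6 (base 7). Lift 8: 54. −1: 53.
[3] 53 ≡ 6·8 + 5 (base 8). Lift 9: 59. −1: 58.
[4] 58 ≡ 6·9 + 4 (base 9). Lift 10: 64. −1: 63.
[5] 63 ≡ 6·10 + 3 (base 10). Lift 11: 69. −1: 68.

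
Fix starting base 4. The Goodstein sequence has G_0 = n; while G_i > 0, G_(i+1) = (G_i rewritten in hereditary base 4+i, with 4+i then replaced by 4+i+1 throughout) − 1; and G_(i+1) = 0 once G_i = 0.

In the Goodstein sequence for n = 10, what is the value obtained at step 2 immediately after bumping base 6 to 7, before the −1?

[0] 10 ≡ 2·4 + 2 (base 4). Lift 5: 12. −1: 11.
[1] 11 ≡ 2·5 + 1 (base 5). Lift 6: 13. −1: 12.

14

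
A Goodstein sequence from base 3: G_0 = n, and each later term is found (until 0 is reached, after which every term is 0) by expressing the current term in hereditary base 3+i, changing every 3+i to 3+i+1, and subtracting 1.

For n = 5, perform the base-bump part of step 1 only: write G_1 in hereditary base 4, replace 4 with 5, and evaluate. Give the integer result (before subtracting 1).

[0] 5 ≡ 3 + 2 (base 3). Lift 4: 6. −1: 5.
[1] 5 ≡ 4 + 1 (base 4). Lift 5: 6. −1: 5.

6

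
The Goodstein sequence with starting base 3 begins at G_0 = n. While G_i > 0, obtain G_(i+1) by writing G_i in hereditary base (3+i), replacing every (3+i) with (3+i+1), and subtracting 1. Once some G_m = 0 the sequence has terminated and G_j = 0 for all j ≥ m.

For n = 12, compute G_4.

step 0: 12 = 3^2 + 3; sub 4 for 3: 4^2 + 4; = 20; G_1 = 20−1 = 19
step 1: 19 = 4^2 + 3; sub 5 for 4: 5^2 + 3; = 28; G_2 = 28−1 = 27
step 2: 27 = 5^2 + 2; sub 6 for 5: 6^2 + 2; = 38; G_3 = 38−1 = 37
step 3: 37 = 6^2 + 1; sub 7 for 6: 7^2 + 1; = 50; G_4 = 50−1 = 49
step 4: 49 = 7^2; sub 8 for 7: 8^2; = 64; G_5 = 64−1 = 63

49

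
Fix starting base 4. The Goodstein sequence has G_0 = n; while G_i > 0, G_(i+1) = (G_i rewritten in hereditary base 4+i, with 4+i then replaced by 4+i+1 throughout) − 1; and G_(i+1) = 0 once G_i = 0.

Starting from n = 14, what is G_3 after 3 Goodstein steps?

G_0 = 14. HB_4(14) = 3·4 + 2. Bump = 17. G_1 = 16.
G_1 = 16. HB_5(16) = 3·5 + 1. Bump = 19. G_2 = 18.
G_2 = 18. HB_6(18) = 3·6. Bump = 21. G_3 = 20.
G_3 = 20. HB_7(20) = 2·7 + 6. Bump = 22. G_4 = 21.

20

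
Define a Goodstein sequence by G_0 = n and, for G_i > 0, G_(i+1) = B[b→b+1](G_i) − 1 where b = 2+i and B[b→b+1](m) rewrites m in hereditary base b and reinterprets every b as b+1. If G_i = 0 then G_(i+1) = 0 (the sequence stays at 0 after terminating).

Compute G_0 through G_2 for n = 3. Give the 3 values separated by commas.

i=0: 3 = 2 + 1 (b=2); 2→3: 3 + 1 = 4; 4−1 = 3
i=1: 3 = 3 (b=3); 3→4: 4 = 4; 4−1 = 3

3, 3, 3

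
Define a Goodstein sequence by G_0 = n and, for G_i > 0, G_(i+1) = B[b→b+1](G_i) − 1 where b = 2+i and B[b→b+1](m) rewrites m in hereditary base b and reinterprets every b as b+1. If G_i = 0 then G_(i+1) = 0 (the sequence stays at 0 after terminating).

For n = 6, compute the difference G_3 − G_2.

2868

6 —HB2→ 2^2 + 2 —bump→ 3^3 + 3 = 30 —(−1)→ 29
29 —HB3→ 3^3 + 2 —bump→ 4^4 + 2 = 258 —(−1)→ 257
257 —HB4→ 4^4 + 1 —bump→ 5^5 + 1 = 3126 —(−1)→ 3125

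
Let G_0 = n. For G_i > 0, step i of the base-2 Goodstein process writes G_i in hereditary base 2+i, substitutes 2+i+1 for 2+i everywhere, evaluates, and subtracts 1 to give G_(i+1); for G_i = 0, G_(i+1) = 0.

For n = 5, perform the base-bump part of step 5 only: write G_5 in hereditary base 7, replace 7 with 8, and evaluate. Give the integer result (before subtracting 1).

base 2: 5 = 2^2 + 1; at 3: 3^3 + 1 = 28; next = 27
base 3: 27 = 3^3; at 4: 4^4 = 256; next = 255
base 4: 255 = 3·4^3 + 3·4^2 + 3·4 + 3; at 5: 3·5^3 + 3·5^2 + 3·5 + 3 = 468; next = 467
base 5: 467 = 3·5^3 + 3·5^2 + 3·5 + 2; at 6: 3·6^3 + 3·6^2 + 3·6 + 2 = 776; next = 775
base 6: 775 = 3·6^3 + 3·6^2 + 3·6 + 1; at 7: 3·7^3 + 3·7^2 + 3·7 + 1 = 1198; next = 1197

1752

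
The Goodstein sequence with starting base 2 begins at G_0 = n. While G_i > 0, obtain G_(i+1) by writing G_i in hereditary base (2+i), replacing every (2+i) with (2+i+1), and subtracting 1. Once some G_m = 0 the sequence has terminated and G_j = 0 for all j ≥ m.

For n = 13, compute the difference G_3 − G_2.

14813

(0) 13|_2 = 2^(2 + 1) + 2^2 + 1 ↦ 3^(3 + 1) + 3^3 + 1|_3 = 109 ⇒ 108
(1) 108|_3 = 3^(3 + 1) + 3^3 ↦ 4^(4 + 1) + 4^4|_4 = 1280 ⇒ 1279
(2) 1279|_4 = 4^(4 + 1) + 3·4^3 + 3·4^2 + 3·4 + 3 ↦ 5^(5 + 1) + 3·5^3 + 3·5^2 + 3·5 + 3|_5 = 16093 ⇒ 16092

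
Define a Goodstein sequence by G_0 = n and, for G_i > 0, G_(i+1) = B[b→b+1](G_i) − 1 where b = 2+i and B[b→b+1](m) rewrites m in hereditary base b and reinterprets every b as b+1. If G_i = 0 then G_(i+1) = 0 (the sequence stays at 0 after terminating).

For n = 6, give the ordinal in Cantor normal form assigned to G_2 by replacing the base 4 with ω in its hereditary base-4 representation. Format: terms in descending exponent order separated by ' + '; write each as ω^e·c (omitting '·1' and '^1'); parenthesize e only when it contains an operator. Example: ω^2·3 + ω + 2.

ω^ω + 1

6 —HB2→ 2^2 + 2 —bump→ 3^3 + 3 = 30 —(−1)→ 29
29 —HB3→ 3^3 + 2 —bump→ 4^4 + 2 = 258 —(−1)→ 257
257 —HB4→ 4^4 + 1 —bump→ 5^5 + 1 = 3126 —(−1)→ 3125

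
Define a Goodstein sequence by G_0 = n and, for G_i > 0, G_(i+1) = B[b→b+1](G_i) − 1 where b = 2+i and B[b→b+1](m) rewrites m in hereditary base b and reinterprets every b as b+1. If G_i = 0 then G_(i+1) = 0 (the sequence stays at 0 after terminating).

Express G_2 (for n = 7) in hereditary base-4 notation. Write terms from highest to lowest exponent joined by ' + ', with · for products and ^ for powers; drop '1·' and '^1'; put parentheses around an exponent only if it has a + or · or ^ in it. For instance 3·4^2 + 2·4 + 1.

4^4 + 3

G_0 = 7. HB_2(7) = 2^2 + 2 + 1. Bump = 31. G_1 = 30.
G_1 = 30. HB_3(30) = 3^3 + 3. Bump = 260. G_2 = 259.
G_2 = 259. HB_4(259) = 4^4 + 3. Bump = 3128. G_3 = 3127.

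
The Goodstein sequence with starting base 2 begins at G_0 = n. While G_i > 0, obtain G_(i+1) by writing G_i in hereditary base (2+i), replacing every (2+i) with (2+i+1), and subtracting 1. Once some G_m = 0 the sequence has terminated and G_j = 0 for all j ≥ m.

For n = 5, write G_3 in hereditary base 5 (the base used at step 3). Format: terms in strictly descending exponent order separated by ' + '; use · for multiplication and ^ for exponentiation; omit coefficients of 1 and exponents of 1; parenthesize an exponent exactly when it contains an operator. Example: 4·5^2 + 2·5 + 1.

G_0=5  [base 2] 2^2 + 1  →[2↦3]→  3^3 + 1 = 28  −1 ⇒ G_1=27
G_1=27  [base 3] 3^3  →[3↦4]→  4^4 = 256  −1 ⇒ G_2=255
G_2=255  [base 4] 3·4^3 + 3·4^2 + 3·4 + 3  →[4↦5]→  3·5^3 + 3·5^2 + 3·5 + 3 = 468  −1 ⇒ G_3=467
G_3=467  [base 5] 3·5^3 + 3·5^2 + 3·5 + 2  →[5↦6]→  3·6^3 + 3·6^2 + 3·6 + 2 = 776  −1 ⇒ G_4=775

3·5^3 + 3·5^2 + 3·5 + 2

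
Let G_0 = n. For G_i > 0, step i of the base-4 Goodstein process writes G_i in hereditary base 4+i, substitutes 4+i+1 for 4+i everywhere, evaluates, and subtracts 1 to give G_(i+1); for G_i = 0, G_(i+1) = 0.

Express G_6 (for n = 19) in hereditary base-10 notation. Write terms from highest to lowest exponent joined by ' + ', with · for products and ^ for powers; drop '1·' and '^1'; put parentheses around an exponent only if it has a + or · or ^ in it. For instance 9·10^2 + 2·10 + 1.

7·10 + 5

i=0: 19 = 4^2 + 3 (b=4); 4→5: 5^2 + 3 = 28; 28−1 = 27
i=1: 27 = 5^2 + 2 (b=5); 5→6: 6^2 + 2 = 38; 38−1 = 37
i=2: 37 = 6^2 + 1 (b=6); 6→7: 7^2 + 1 = 50; 50−1 = 49
i=3: 49 = 7^2 (b=7); 7→8: 8^2 = 64; 64−1 = 63
i=4: 63 = 7·8 + 7 (b=8); 8→9: 7·9 + 7 = 70; 70−1 = 69
i=5: 69 = 7·9 + 6 (b=9); 9→10: 7·10 + 6 = 76; 76−1 = 75
i=6: 75 = 7·10 + 5 (b=10); 10→11: 7·11 + 5 = 82; 82−1 = 81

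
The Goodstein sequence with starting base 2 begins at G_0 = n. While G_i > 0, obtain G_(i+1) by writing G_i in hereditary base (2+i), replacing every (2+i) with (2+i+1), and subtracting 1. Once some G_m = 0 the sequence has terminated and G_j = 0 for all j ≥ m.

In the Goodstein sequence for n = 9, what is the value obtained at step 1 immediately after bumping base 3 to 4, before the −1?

1024

9 —HB2→ 2^(2 + 1) + 1 —bump→ 3^(3 + 1) + 1 = 82 —(−1)→ 81
81 —HB3→ 3^(3 + 1) —bump→ 4^(4 + 1) = 1024 —(−1)→ 1023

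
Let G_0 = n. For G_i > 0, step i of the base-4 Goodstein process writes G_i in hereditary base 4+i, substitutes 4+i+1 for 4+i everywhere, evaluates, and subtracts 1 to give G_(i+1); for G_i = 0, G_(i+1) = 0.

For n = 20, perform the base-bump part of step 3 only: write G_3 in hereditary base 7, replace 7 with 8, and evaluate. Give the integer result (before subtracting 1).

66

(0) 20|_4 = 4^2 + 4 ↦ 5^2 + 5|_5 = 30 ⇒ 29
(1) 29|_5 = 5^2 + 4 ↦ 6^2 + 4|_6 = 40 ⇒ 39
(2) 39|_6 = 6^2 + 3 ↦ 7^2 + 3|_7 = 52 ⇒ 51
(3) 51|_7 = 7^2 + 2 ↦ 8^2 + 2|_8 = 66 ⇒ 65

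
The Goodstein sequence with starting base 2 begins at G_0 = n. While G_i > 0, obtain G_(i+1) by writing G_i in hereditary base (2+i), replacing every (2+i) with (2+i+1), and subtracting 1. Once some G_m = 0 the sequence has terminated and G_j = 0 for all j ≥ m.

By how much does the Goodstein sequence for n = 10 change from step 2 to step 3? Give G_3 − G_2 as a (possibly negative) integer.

base 2: 10 = 2^(2 + 1) + 2; at 3: 3^(3 + 1) + 3 = 84; next = 83
base 3: 83 = 3^(3 + 1) + 2; at 4: 4^(4 + 1) + 2 = 1026; next = 1025
base 4: 1025 = 4^(4 + 1) + 1; at 5: 5^(5 + 1) + 1 = 15626; next = 15625

14600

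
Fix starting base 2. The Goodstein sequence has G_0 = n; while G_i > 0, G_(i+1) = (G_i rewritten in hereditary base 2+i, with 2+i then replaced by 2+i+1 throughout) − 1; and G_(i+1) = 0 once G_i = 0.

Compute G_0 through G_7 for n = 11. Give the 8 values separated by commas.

11, 84, 1027, 15627, 279937, 5764801, 134217727, 2749609302

G_0 = 11. HB_2(11) = 2^(2 + 1) + 2 + 1. Bump = 85. G_1 = 84.
G_1 = 84. HB_3(84) = 3^(3 + 1) + 3. Bump = 1028. G_2 = 1027.
G_2 = 1027. HB_4(1027) = 4^(4 + 1) + 3. Bump = 15628. G_3 = 15627.
G_3 = 15627. HB_5(15627) = 5^(5 + 1) + 2. Bump = 279938. G_4 = 279937.
G_4 = 279937. HB_6(279937) = 6^(6 + 1) + 1. Bump = 5764802. G_5 = 5764801.
G_5 = 5764801. HB_7(5764801) = 7^(7 + 1). Bump = 134217728. G_6 = 134217727.
G_6 = 134217727. HB_8(134217727) = 7·8^8 + 7·8^7 + 7·8^6 + 7·8^5 + 7·8^4 + 7·8^3 + 7·8^2 + 7·8 + 7. Bump = 2749609303. G_7 = 2749609302.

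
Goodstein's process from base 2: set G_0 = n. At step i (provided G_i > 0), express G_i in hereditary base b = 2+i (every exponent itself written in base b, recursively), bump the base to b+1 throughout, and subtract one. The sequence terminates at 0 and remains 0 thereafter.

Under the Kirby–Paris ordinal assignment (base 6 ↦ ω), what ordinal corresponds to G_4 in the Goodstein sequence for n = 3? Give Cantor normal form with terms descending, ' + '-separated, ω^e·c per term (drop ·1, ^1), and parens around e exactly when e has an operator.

G_0 = 3. HB_2(3) = 2 + 1. Bump = 4. G_1 = 3.
G_1 = 3. HB_3(3) = 3. Bump = 4. G_2 = 3.
G_2 = 3. HB_4(3) = 3. Bump = 3. G_3 = 2.
G_3 = 2. HB_5(2) = 2. Bump = 2. G_4 = 1.
G_4 = 1. HB_6(1) = 1. Bump = 1. G_5 = 0.

1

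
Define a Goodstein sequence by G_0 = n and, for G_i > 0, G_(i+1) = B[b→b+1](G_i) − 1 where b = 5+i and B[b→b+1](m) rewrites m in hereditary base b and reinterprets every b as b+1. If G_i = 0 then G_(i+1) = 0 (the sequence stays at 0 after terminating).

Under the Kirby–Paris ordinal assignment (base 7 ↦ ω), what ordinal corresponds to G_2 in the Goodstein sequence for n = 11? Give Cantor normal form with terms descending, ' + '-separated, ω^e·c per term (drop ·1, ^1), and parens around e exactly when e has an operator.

ω + 6

base 5: 11 = 2·5 + 1; at 6: 2·6 + 1 = 13; next = 12
base 6: 12 = 2·6; at 7: 2·7 = 14; next = 13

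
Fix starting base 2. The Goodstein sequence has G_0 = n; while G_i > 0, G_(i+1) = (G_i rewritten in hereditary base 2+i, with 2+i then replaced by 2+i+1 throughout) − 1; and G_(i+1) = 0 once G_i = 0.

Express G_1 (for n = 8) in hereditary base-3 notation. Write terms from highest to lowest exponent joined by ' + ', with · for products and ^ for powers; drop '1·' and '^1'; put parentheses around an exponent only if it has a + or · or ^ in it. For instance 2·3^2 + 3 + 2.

8 —HB2→ 2^(2 + 1) —bump→ 3^(3 + 1) = 81 —(−1)→ 80
80 —HB3→ 2·3^3 + 2·3^2 + 2·3 + 2 —bump→ 2·4^4 + 2·4^2 + 2·4 + 2 = 554 —(−1)→ 553

2·3^3 + 2·3^2 + 2·3 + 2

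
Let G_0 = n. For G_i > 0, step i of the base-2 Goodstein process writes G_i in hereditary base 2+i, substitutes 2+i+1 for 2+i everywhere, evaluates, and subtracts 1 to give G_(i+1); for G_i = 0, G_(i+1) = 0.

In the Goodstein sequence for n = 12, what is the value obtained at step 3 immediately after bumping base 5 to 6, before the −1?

280020

step 0: 12 = 2^(2 + 1) + 2^2; sub 3 for 2: 3^(3 + 1) + 3^3; = 108; G_1 = 108−1 = 107
step 1: 107 = 3^(3 + 1) + 2·3^2 + 2·3 + 2; sub 4 for 3: 4^(4 + 1) + 2·4^2 + 2·4 + 2; = 1066; G_2 = 1066−1 = 1065
step 2: 1065 = 4^(4 + 1) + 2·4^2 + 2·4 + 1; sub 5 for 4: 5^(5 + 1) + 2·5^2 + 2·5 + 1; = 15686; G_3 = 15686−1 = 15685
step 3: 15685 = 5^(5 + 1) + 2·5^2 + 2·5; sub 6 for 5: 6^(6 + 1) + 2·6^2 + 2·6; = 280020; G_4 = 280020−1 = 280019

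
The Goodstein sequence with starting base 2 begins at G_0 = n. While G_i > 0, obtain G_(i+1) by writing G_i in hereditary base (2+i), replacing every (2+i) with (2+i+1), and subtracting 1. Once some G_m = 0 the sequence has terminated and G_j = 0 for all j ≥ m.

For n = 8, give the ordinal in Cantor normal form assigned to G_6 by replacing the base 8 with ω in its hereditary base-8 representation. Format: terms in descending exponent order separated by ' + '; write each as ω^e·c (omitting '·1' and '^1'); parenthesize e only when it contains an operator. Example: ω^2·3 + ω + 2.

(0) 8|_2 = 2^(2 + 1) ↦ 3^(3 + 1)|_3 = 81 ⇒ 80
(1) 80|_3 = 2·3^3 + 2·3^2 + 2·3 + 2 ↦ 2·4^4 + 2·4^2 + 2·4 + 2|_4 = 554 ⇒ 553
(2) 553|_4 = 2·4^4 + 2·4^2 + 2·4 + 1 ↦ 2·5^5 + 2·5^2 + 2·5 + 1|_5 = 6311 ⇒ 6310
(3) 6310|_5 = 2·5^5 + 2·5^2 + 2·5 ↦ 2·6^6 + 2·6^2 + 2·6|_6 = 93396 ⇒ 93395
(4) 93395|_6 = 2·6^6 + 2·6^2 + 6 + 5 ↦ 2·7^7 + 2·7^2 + 7 + 5|_7 = 1647196 ⇒ 1647195
(5) 1647195|_7 = 2·7^7 + 2·7^2 + 7 + 4 ↦ 2·8^8 + 2·8^2 + 8 + 4|_8 = 33554572 ⇒ 33554571
(6) 33554571|_8 = 2·8^8 + 2·8^2 + 8 + 3 ↦ 2·9^9 + 2·9^2 + 9 + 3|_9 = 774841152 ⇒ 774841151

ω^ω·2 + ω^2·2 + ω + 3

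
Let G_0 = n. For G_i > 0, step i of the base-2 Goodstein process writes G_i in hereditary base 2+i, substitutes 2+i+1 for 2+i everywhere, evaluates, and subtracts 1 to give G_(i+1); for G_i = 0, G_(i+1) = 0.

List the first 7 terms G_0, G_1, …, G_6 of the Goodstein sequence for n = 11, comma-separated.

11, 84, 1027, 15627, 279937, 5764801, 134217727

[0] 11 ≡ 2^(2 + 1) + 2 + 1 (base 2). Lift 3: 85. −1: 84.
[1] 84 ≡ 3^(3 + 1) + 3 (base 3). Lift 4: 1028. −1: 1027.
[2] 1027 ≡ 4^(4 + 1) + 3 (base 4). Lift 5: 15628. −1: 15627.
[3] 15627 ≡ 5^(5 + 1) + 2 (base 5). Lift 6: 279938. −1: 279937.
[4] 279937 ≡ 6^(6 + 1) + 1 (base 6). Lift 7: 5764802. −1: 5764801.
[5] 5764801 ≡ 7^(7 + 1) (base 7). Lift 8: 134217728. −1: 134217727.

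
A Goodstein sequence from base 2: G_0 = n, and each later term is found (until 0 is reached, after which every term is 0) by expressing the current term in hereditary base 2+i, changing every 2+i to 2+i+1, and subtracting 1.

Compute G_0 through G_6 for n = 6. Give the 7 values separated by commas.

6, 29, 257, 3125, 46655, 98039, 187243

G_0 = 6. HB_2(6) = 2^2 + 2. Bump = 30. G_1 = 29.
G_1 = 29. HB_3(29) = 3^3 + 2. Bump = 258. G_2 = 257.
G_2 = 257. HB_4(257) = 4^4 + 1. Bump = 3126. G_3 = 3125.
G_3 = 3125. HB_5(3125) = 5^5. Bump = 46656. G_4 = 46655.
G_4 = 46655. HB_6(46655) = 5·6^5 + 5·6^4 + 5·6^3 + 5·6^2 + 5·6 + 5. Bump = 98040. G_5 = 98039.
G_5 = 98039. HB_7(98039) = 5·7^5 + 5·7^4 + 5·7^3 + 5·7^2 + 5·7 + 4. Bump = 187244. G_6 = 187243.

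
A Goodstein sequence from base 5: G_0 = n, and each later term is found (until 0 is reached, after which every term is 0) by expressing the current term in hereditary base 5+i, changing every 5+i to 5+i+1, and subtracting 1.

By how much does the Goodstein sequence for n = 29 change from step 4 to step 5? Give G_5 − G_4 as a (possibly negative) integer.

(0) 29|_5 = 5^2 + 4 ↦ 6^2 + 4|_6 = 40 ⇒ 39
(1) 39|_6 = 6^2 + 3 ↦ 7^2 + 3|_7 = 52 ⇒ 51
(2) 51|_7 = 7^2 + 2 ↦ 8^2 + 2|_8 = 66 ⇒ 65
(3) 65|_8 = 8^2 + 1 ↦ 9^2 + 1|_9 = 82 ⇒ 81
(4) 81|_9 = 9^2 ↦ 10^2|_10 = 100 ⇒ 99

18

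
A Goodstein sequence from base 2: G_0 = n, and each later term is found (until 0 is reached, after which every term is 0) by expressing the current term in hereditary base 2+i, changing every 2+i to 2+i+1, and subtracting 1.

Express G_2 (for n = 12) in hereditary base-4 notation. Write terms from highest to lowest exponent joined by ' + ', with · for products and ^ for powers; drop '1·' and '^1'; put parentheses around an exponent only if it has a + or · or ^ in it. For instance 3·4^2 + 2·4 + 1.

step 0: 12 = 2^(2 + 1) + 2^2; sub 3 for 2: 3^(3 + 1) + 3^3; = 108; G_1 = 108−1 = 107
step 1: 107 = 3^(3 + 1) + 2·3^2 + 2·3 + 2; sub 4 for 3: 4^(4 + 1) + 2·4^2 + 2·4 + 2; = 1066; G_2 = 1066−1 = 1065

4^(4 + 1) + 2·4^2 + 2·4 + 1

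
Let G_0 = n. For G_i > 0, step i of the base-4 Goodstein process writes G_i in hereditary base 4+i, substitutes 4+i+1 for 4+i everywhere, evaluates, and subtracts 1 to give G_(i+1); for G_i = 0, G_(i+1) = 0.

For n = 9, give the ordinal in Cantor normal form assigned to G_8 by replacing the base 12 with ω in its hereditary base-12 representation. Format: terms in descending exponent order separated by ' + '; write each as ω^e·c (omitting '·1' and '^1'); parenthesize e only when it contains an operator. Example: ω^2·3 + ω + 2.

11

(0) 9|_4 = 2·4 + 1 ↦ 2·5 + 1|_5 = 11 ⇒ 10
(1) 10|_5 = 2·5 ↦ 2·6|_6 = 12 ⇒ 11
(2) 11|_6 = 6 + 5 ↦ 7 + 5|_7 = 12 ⇒ 11
(3) 11|_7 = 7 + 4 ↦ 8 + 4|_8 = 12 ⇒ 11
(4) 11|_8 = 8 + 3 ↦ 9 + 3|_9 = 12 ⇒ 11
(5) 11|_9 = 9 + 2 ↦ 10 + 2|_10 = 12 ⇒ 11
(6) 11|_10 = 10 + 1 ↦ 11 + 1|_11 = 12 ⇒ 11
(7) 11|_11 = 11 ↦ 12|_12 = 12 ⇒ 11
(8) 11|_12 = 11 ↦ 11|_13 = 11 ⇒ 10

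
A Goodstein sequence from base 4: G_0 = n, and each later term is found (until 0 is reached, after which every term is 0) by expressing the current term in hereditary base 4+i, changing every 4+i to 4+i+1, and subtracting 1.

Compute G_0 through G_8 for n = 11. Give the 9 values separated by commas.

(0) 11|_4 = 2·4 + 3 ↦ 2·5 + 3|_5 = 13 ⇒ 12
(1) 12|_5 = 2·5 + 2 ↦ 2·6 + 2|_6 = 14 ⇒ 13
(2) 13|_6 = 2·6 + 1 ↦ 2·7 + 1|_7 = 15 ⇒ 14
(3) 14|_7 = 2·7 ↦ 2·8|_8 = 16 ⇒ 15
(4) 15|_8 = 8 + 7 ↦ 9 + 7|_9 = 16 ⇒ 15
(5) 15|_9 = 9 + 6 ↦ 10 + 6|_10 = 16 ⇒ 15
(6) 15|_10 = 10 + 5 ↦ 11 + 5|_11 = 16 ⇒ 15
(7) 15|_11 = 11 + 4 ↦ 12 + 4|_12 = 16 ⇒ 15

11, 12, 13, 14, 15, 15, 15, 15, 15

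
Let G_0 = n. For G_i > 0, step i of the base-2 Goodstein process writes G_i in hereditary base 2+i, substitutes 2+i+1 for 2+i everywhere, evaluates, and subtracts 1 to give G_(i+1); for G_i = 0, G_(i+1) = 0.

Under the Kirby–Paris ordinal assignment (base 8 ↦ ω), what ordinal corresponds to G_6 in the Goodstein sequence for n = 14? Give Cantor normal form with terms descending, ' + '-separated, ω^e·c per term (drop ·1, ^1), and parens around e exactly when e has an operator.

ω^(ω + 1) + ω^5·5 + ω^4·5 + ω^3·5 + ω^2·5 + ω·5 + 3

G_0 = 14. HB_2(14) = 2^(2 + 1) + 2^2 + 2. Bump = 111. G_1 = 110.
G_1 = 110. HB_3(110) = 3^(3 + 1) + 3^3 + 2. Bump = 1282. G_2 = 1281.
G_2 = 1281. HB_4(1281) = 4^(4 + 1) + 4^4 + 1. Bump = 18751. G_3 = 18750.
G_3 = 18750. HB_5(18750) = 5^(5 + 1) + 5^5. Bump = 326592. G_4 = 326591.
G_4 = 326591. HB_6(326591) = 6^(6 + 1) + 5·6^5 + 5·6^4 + 5·6^3 + 5·6^2 + 5·6 + 5. Bump = 5862841. G_5 = 5862840.
G_5 = 5862840. HB_7(5862840) = 7^(7 + 1) + 5·7^5 + 5·7^4 + 5·7^3 + 5·7^2 + 5·7 + 4. Bump = 134404972. G_6 = 134404971.
G_6 = 134404971. HB_8(134404971) = 8^(8 + 1) + 5·8^5 + 5·8^4 + 5·8^3 + 5·8^2 + 5·8 + 3. Bump = 3487116549. G_7 = 3487116548.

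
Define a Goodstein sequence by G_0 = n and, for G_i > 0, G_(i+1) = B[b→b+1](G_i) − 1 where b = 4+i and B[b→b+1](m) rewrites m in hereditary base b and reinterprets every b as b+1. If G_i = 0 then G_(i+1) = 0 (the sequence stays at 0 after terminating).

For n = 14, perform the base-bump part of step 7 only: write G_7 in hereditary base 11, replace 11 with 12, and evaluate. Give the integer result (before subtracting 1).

i=0: 14 = 3·4 + 2 (b=4); 4→5: 3·5 + 2 = 17; 17−1 = 16
i=1: 16 = 3·5 + 1 (b=5); 5→6: 3·6 + 1 = 19; 19−1 = 18
i=2: 18 = 3·6 (b=6); 6→7: 3·7 = 21; 21−1 = 20
i=3: 20 = 2·7 + 6 (b=7); 7→8: 2·8 + 6 = 22; 22−1 = 21
i=4: 21 = 2·8 + 5 (b=8); 8→9: 2·9 + 5 = 23; 23−1 = 22
i=5: 22 = 2·9 + 4 (b=9); 9→10: 2·10 + 4 = 24; 24−1 = 23
i=6: 23 = 2·10 + 3 (b=10); 10→11: 2·11 + 3 = 25; 25−1 = 24
i=7: 24 = 2·11 + 2 (b=11); 11→12: 2·12 + 2 = 26; 26−1 = 25

26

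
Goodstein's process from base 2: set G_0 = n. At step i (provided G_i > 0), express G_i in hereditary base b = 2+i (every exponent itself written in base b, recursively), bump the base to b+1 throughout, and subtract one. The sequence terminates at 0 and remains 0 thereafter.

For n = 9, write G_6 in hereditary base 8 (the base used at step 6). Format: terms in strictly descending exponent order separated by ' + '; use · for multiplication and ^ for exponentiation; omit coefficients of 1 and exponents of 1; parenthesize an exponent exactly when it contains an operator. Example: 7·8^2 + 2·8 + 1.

3·8^8 + 3·8^3 + 3·8^2 + 2·8 + 7

(0) 9|_2 = 2^(2 + 1) + 1 ↦ 3^(3 + 1) + 1|_3 = 82 ⇒ 81
(1) 81|_3 = 3^(3 + 1) ↦ 4^(4 + 1)|_4 = 1024 ⇒ 1023
(2) 1023|_4 = 3·4^4 + 3·4^3 + 3·4^2 + 3·4 + 3 ↦ 3·5^5 + 3·5^3 + 3·5^2 + 3·5 + 3|_5 = 9843 ⇒ 9842
(3) 9842|_5 = 3·5^5 + 3·5^3 + 3·5^2 + 3·5 + 2 ↦ 3·6^6 + 3·6^3 + 3·6^2 + 3·6 + 2|_6 = 140744 ⇒ 140743
(4) 140743|_6 = 3·6^6 + 3·6^3 + 3·6^2 + 3·6 + 1 ↦ 3·7^7 + 3·7^3 + 3·7^2 + 3·7 + 1|_7 = 2471827 ⇒ 2471826
(5) 2471826|_7 = 3·7^7 + 3·7^3 + 3·7^2 + 3·7 ↦ 3·8^8 + 3·8^3 + 3·8^2 + 3·8|_8 = 50333400 ⇒ 50333399
(6) 50333399|_8 = 3·8^8 + 3·8^3 + 3·8^2 + 2·8 + 7 ↦ 3·9^9 + 3·9^3 + 3·9^2 + 2·9 + 7|_9 = 1162263922 ⇒ 1162263921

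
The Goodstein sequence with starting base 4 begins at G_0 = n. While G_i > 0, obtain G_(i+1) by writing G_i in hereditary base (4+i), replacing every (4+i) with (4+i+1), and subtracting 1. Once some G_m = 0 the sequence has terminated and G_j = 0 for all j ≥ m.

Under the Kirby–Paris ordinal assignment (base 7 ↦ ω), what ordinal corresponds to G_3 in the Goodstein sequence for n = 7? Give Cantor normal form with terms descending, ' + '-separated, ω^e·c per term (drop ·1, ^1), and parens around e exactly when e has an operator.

[0] 7 ≡ 4 + 3 (base 4). Lift 5: 8. −1: 7.
[1] 7 ≡ 5 + 2 (base 5). Lift 6: 8. −1: 7.
[2] 7 ≡ 6 + 1 (base 6). Lift 7: 8. −1: 7.

ω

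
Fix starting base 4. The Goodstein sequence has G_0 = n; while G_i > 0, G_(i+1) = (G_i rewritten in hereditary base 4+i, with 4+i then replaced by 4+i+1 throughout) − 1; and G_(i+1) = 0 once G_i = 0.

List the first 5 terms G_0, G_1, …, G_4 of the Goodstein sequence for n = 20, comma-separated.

base 4: 20 = 4^2 + 4; at 5: 5^2 + 5 = 30; next = 29
base 5: 29 = 5^2 + 4; at 6: 6^2 + 4 = 40; next = 39
base 6: 39 = 6^2 + 3; at 7: 7^2 + 3 = 52; next = 51
base 7: 51 = 7^2 + 2; at 8: 8^2 + 2 = 66; next = 65

20, 29, 39, 51, 65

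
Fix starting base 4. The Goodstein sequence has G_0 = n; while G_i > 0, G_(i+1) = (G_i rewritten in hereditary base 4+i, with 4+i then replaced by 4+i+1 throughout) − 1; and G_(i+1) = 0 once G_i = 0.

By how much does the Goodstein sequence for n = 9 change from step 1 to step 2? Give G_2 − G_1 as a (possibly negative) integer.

step 0: 9 = 2·4 + 1; sub 5 for 4: 2·5 + 1; = 11; G_1 = 11−1 = 10
step 1: 10 = 2·5; sub 6 for 5: 2·6; = 12; G_2 = 12−1 = 11

1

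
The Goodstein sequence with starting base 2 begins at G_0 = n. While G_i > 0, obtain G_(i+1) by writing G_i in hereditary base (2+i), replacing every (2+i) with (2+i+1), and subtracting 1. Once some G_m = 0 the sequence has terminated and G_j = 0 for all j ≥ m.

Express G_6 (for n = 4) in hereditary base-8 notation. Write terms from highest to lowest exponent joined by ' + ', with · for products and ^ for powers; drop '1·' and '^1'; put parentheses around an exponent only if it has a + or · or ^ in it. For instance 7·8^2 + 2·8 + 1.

base 2: 4 = 2^2; at 3: 3^3 = 27; next = 26
base 3: 26 = 2·3^2 + 2·3 + 2; at 4: 2·4^2 + 2·4 + 2 = 42; next = 41
base 4: 41 = 2·4^2 + 2·4 + 1; at 5: 2·5^2 + 2·5 + 1 = 61; next = 60
base 5: 60 = 2·5^2 + 2·5; at 6: 2·6^2 + 2·6 = 84; next = 83
base 6: 83 = 2·6^2 + 6 + 5; at 7: 2·7^2 + 7 + 5 = 110; next = 109
base 7: 109 = 2·7^2 + 7 + 4; at 8: 2·8^2 + 8 + 4 = 140; next = 139

2·8^2 + 8 + 3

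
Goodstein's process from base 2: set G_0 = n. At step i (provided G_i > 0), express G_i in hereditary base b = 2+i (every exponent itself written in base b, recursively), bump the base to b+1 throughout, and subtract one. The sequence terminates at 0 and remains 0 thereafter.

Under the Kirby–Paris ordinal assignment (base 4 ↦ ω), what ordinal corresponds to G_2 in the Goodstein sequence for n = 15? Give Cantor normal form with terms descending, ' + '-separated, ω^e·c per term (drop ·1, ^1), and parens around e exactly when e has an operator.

ω^(ω + 1) + ω^ω + 3

i=0: 15 = 2^(2 + 1) + 2^2 + 2 + 1 (b=2); 2→3: 3^(3 + 1) + 3^3 + 3 + 1 = 112; 112−1 = 111
i=1: 111 = 3^(3 + 1) + 3^3 + 3 (b=3); 3→4: 4^(4 + 1) + 4^4 + 4 = 1284; 1284−1 = 1283
i=2: 1283 = 4^(4 + 1) + 4^4 + 3 (b=4); 4→5: 5^(5 + 1) + 5^5 + 3 = 18753; 18753−1 = 18752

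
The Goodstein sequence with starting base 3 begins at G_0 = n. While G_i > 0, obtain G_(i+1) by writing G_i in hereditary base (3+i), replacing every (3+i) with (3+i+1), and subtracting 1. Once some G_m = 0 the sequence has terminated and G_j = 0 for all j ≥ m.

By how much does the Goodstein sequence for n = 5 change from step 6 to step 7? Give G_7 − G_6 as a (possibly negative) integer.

step 0: 5 = 3 + 2; sub 4 for 3: 4 + 2; = 6; G_1 = 6−1 = 5
step 1: 5 = 4 + 1; sub 5 for 4: 5 + 1; = 6; G_2 = 6−1 = 5
step 2: 5 = 5; sub 6 for 5: 6; = 6; G_3 = 6−1 = 5
step 3: 5 = 5; sub 7 for 6: 5; = 5; G_4 = 5−1 = 4
step 4: 4 = 4; sub 8 for 7: 4; = 4; G_5 = 4−1 = 3
step 5: 3 = 3; sub 9 for 8: 3; = 3; G_6 = 3−1 = 2
step 6: 2 = 2; sub 10 for 9: 2; = 2; G_7 = 2−1 = 1

-1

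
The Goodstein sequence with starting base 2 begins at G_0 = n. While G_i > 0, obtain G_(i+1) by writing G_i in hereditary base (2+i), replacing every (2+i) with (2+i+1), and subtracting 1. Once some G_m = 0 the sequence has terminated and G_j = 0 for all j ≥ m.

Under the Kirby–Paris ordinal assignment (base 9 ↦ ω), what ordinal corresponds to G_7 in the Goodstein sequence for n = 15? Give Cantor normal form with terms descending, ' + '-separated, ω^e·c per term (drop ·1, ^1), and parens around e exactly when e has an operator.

i=0: 15 = 2^(2 + 1) + 2^2 + 2 + 1 (b=2); 2→3: 3^(3 + 1) + 3^3 + 3 + 1 = 112; 112−1 = 111
i=1: 111 = 3^(3 + 1) + 3^3 + 3 (b=3); 3→4: 4^(4 + 1) + 4^4 + 4 = 1284; 1284−1 = 1283
i=2: 1283 = 4^(4 + 1) + 4^4 + 3 (b=4); 4→5: 5^(5 + 1) + 5^5 + 3 = 18753; 18753−1 = 18752
i=3: 18752 = 5^(5 + 1) + 5^5 + 2 (b=5); 5→6: 6^(6 + 1) + 6^6 + 2 = 326594; 326594−1 = 326593
i=4: 326593 = 6^(6 + 1) + 6^6 + 1 (b=6); 6→7: 7^(7 + 1) + 7^7 + 1 = 6588345; 6588345−1 = 6588344
i=5: 6588344 = 7^(7 + 1) + 7^7 (b=7); 7→8: 8^(8 + 1) + 8^8 = 150994944; 150994944−1 = 150994943
i=6: 150994943 = 8^(8 + 1) + 7·8^7 + 7·8^6 + 7·8^5 + 7·8^4 + 7·8^3 + 7·8^2 + 7·8 + 7 (b=8); 8→9: 9^(9 + 1) + 7·9^7 + 7·9^6 + 7·9^5 + 7·9^4 + 7·9^3 + 7·9^2 + 7·9 + 7 = 3524450281; 3524450281−1 = 3524450280
i=7: 3524450280 = 9^(9 + 1) + 7·9^7 + 7·9^6 + 7·9^5 + 7·9^4 + 7·9^3 + 7·9^2 + 7·9 + 6 (b=9); 9→10: 10^(10 + 1) + 7·10^7 + 7·10^6 + 7·10^5 + 7·10^4 + 7·10^3 + 7·10^2 + 7·10 + 6 = 100077777776; 100077777776−1 = 100077777775

ω^(ω + 1) + ω^7·7 + ω^6·7 + ω^5·7 + ω^4·7 + ω^3·7 + ω^2·7 + ω·7 + 6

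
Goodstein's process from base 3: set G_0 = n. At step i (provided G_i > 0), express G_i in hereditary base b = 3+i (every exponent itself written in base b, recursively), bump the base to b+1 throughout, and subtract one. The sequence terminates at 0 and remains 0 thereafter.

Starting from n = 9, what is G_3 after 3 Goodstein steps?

19

9 —HB3→ 3^2 —bump→ 4^2 = 16 —(−1)→ 15
15 —HB4→ 3·4 + 3 —bump→ 3·5 + 3 = 18 —(−1)→ 17
17 —HB5→ 3·5 + 2 —bump→ 3·6 + 2 = 20 —(−1)→ 19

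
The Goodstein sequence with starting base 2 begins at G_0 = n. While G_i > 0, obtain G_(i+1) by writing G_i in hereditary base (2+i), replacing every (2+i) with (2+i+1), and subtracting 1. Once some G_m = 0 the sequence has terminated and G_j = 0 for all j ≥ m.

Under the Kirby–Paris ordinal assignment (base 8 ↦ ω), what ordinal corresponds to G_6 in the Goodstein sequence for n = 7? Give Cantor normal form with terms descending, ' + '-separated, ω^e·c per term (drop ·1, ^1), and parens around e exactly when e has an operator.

G_0=7  [base 2] 2^2 + 2 + 1  →[2↦3]→  3^3 + 3 + 1 = 31  −1 ⇒ G_1=30
G_1=30  [base 3] 3^3 + 3  →[3↦4]→  4^4 + 4 = 260  −1 ⇒ G_2=259
G_2=259  [base 4] 4^4 + 3  →[4↦5]→  5^5 + 3 = 3128  −1 ⇒ G_3=3127
G_3=3127  [base 5] 5^5 + 2  →[5↦6]→  6^6 + 2 = 46658  −1 ⇒ G_4=46657
G_4=46657  [base 6] 6^6 + 1  →[6↦7]→  7^7 + 1 = 823544  −1 ⇒ G_5=823543
G_5=823543  [base 7] 7^7  →[7↦8]→  8^8 = 16777216  −1 ⇒ G_6=16777215
G_6=16777215  [base 8] 7·8^7 + 7·8^6 + 7·8^5 + 7·8^4 + 7·8^3 + 7·8^2 + 7·8 + 7  →[8↦9]→  7·9^7 + 7·9^6 + 7·9^5 + 7·9^4 + 7·9^3 + 7·9^2 + 7·9 + 7 = 37665880  −1 ⇒ G_7=37665879

ω^7·7 + ω^6·7 + ω^5·7 + ω^4·7 + ω^3·7 + ω^2·7 + ω·7 + 7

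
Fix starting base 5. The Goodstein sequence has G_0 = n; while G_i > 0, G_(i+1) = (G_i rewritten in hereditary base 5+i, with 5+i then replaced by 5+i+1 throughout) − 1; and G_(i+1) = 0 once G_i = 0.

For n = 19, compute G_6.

G_0=19  [base 5] 3·5 + 4  →[5↦6]→  3·6 + 4 = 22  −1 ⇒ G_1=21
G_1=21  [base 6] 3·6 + 3  →[6↦7]→  3·7 + 3 = 24  −1 ⇒ G_2=23
G_2=23  [base 7] 3·7 + 2  →[7↦8]→  3·8 + 2 = 26  −1 ⇒ G_3=25
G_3=25  [base 8] 3·8 + 1  →[8↦9]→  3·9 + 1 = 28  −1 ⇒ G_4=27
G_4=27  [base 9] 3·9  →[9↦10]→  3·10 = 30  −1 ⇒ G_5=29
G_5=29  [base 10] 2·10 + 9  →[10↦11]→  2·11 + 9 = 31  −1 ⇒ G_6=30
G_6=30  [base 11] 2·11 + 8  →[11↦12]→  2·12 + 8 = 32  −1 ⇒ G_7=31

30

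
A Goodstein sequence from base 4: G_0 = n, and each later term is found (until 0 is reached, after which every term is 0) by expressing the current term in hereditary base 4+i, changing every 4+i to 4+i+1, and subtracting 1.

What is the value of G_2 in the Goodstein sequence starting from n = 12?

G_0 = 12. HB_4(12) = 3·4. Bump = 15. G_1 = 14.
G_1 = 14. HB_5(14) = 2·5 + 4. Bump = 16. G_2 = 15.
G_2 = 15. HB_6(15) = 2·6 + 3. Bump = 17. G_3 = 16.

15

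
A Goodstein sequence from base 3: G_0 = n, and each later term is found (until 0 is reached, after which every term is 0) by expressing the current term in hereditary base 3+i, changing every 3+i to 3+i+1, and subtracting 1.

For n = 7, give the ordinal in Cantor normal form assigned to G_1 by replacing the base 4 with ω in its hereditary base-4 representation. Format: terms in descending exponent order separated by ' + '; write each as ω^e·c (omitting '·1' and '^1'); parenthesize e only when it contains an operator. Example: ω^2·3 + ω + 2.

ω·2

i=0: 7 = 2·3 + 1 (b=3); 3→4: 2·4 + 1 = 9; 9−1 = 8
i=1: 8 = 2·4 (b=4); 4→5: 2·5 = 10; 10−1 = 9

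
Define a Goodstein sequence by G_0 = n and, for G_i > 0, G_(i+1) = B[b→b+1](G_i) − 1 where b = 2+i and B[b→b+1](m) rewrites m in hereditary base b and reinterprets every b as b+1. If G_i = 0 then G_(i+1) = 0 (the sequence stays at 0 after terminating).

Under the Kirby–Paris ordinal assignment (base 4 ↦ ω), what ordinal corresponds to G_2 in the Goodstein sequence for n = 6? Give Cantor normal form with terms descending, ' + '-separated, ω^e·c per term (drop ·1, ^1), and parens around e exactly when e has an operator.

ω^ω + 1

base 2: 6 = 2^2 + 2; at 3: 3^3 + 3 = 30; next = 29
base 3: 29 = 3^3 + 2; at 4: 4^4 + 2 = 258; next = 257
base 4: 257 = 4^4 + 1; at 5: 5^5 + 1 = 3126; next = 3125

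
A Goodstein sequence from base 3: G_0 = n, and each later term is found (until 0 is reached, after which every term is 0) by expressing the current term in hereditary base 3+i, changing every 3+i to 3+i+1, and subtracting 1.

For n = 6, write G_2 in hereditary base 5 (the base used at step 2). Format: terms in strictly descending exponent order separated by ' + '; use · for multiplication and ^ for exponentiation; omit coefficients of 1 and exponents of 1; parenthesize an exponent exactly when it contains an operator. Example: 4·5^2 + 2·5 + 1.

step 0: 6 = 2·3; sub 4 for 3: 2·4; = 8; G_1 = 8−1 = 7
step 1: 7 = 4 + 3; sub 5 for 4: 5 + 3; = 8; G_2 = 8−1 = 7

5 + 2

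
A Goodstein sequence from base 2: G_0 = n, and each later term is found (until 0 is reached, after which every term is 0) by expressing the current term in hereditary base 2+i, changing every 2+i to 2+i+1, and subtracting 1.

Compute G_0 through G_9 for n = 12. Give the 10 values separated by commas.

12, 107, 1065, 15685, 280019, 5764910, 134217867, 3486784574, 100000000211, 3138428376974

i=0: 12 = 2^(2 + 1) + 2^2 (b=2); 2→3: 3^(3 + 1) + 3^3 = 108; 108−1 = 107
i=1: 107 = 3^(3 + 1) + 2·3^2 + 2·3 + 2 (b=3); 3→4: 4^(4 + 1) + 2·4^2 + 2·4 + 2 = 1066; 1066−1 = 1065
i=2: 1065 = 4^(4 + 1) + 2·4^2 + 2·4 + 1 (b=4); 4→5: 5^(5 + 1) + 2·5^2 + 2·5 + 1 = 15686; 15686−1 = 15685
i=3: 15685 = 5^(5 + 1) + 2·5^2 + 2·5 (b=5); 5→6: 6^(6 + 1) + 2·6^2 + 2·6 = 280020; 280020−1 = 280019
i=4: 280019 = 6^(6 + 1) + 2·6^2 + 6 + 5 (b=6); 6→7: 7^(7 + 1) + 2·7^2 + 7 + 5 = 5764911; 5764911−1 = 5764910
i=5: 5764910 = 7^(7 + 1) + 2·7^2 + 7 + 4 (b=7); 7→8: 8^(8 + 1) + 2·8^2 + 8 + 4 = 134217868; 134217868−1 = 134217867
i=6: 134217867 = 8^(8 + 1) + 2·8^2 + 8 + 3 (b=8); 8→9: 9^(9 + 1) + 2·9^2 + 9 + 3 = 3486784575; 3486784575−1 = 3486784574
i=7: 3486784574 = 9^(9 + 1) + 2·9^2 + 9 + 2 (b=9); 9→10: 10^(10 + 1) + 2·10^2 + 10 + 2 = 100000000212; 100000000212−1 = 100000000211
i=8: 100000000211 = 10^(10 + 1) + 2·10^2 + 10 + 1 (b=10); 10→11: 11^(11 + 1) + 2·11^2 + 11 + 1 = 3138428376975; 3138428376975−1 = 3138428376974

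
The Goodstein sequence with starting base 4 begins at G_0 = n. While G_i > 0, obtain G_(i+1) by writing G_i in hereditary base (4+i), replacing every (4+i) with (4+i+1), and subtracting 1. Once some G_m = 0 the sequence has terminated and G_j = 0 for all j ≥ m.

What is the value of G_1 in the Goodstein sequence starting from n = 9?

10

(0) 9|_4 = 2·4 + 1 ↦ 2·5 + 1|_5 = 11 ⇒ 10
(1) 10|_5 = 2·5 ↦ 2·6|_6 = 12 ⇒ 11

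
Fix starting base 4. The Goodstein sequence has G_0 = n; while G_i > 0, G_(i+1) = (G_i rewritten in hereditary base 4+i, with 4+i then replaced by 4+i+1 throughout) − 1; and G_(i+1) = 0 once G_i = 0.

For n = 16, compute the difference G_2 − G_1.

3

16 —HB4→ 4^2 —bump→ 5^2 = 25 —(−1)→ 24
24 —HB5→ 4·5 + 4 —bump→ 4·6 + 4 = 28 —(−1)→ 27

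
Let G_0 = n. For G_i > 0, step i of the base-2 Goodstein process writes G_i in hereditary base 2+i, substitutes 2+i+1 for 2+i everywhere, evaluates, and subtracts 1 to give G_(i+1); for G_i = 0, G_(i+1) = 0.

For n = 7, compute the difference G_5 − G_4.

i=0: 7 = 2^2 + 2 + 1 (b=2); 2→3: 3^3 + 3 + 1 = 31; 31−1 = 30
i=1: 30 = 3^3 + 3 (b=3); 3→4: 4^4 + 4 = 260; 260−1 = 259
i=2: 259 = 4^4 + 3 (b=4); 4→5: 5^5 + 3 = 3128; 3128−1 = 3127
i=3: 3127 = 5^5 + 2 (b=5); 5→6: 6^6 + 2 = 46658; 46658−1 = 46657
i=4: 46657 = 6^6 + 1 (b=6); 6→7: 7^7 + 1 = 823544; 823544−1 = 823543

776886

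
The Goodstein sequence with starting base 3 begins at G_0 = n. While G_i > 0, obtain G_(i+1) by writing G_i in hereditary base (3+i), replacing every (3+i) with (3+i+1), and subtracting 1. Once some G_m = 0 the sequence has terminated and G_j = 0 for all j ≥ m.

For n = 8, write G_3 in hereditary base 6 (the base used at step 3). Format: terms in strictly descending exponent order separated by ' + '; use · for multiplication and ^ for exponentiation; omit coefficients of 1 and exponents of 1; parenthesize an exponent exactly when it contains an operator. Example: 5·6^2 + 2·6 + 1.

step 0: 8 = 2·3 + 2; sub 4 for 3: 2·4 + 2; = 10; G_1 = 10−1 = 9
step 1: 9 = 2·4 + 1; sub 5 for 4: 2·5 + 1; = 11; G_2 = 11−1 = 10
step 2: 10 = 2·5; sub 6 for 5: 2·6; = 12; G_3 = 12−1 = 11
step 3: 11 = 6 + 5; sub 7 for 6: 7 + 5; = 12; G_4 = 12−1 = 11

6 + 5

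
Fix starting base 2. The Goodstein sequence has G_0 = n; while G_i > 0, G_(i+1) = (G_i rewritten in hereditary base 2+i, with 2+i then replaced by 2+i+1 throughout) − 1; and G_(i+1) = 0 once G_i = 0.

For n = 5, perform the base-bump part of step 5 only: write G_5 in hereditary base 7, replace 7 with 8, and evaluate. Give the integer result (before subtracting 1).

base 2: 5 = 2^2 + 1; at 3: 3^3 + 1 = 28; next = 27
base 3: 27 = 3^3; at 4: 4^4 = 256; next = 255
base 4: 255 = 3·4^3 + 3·4^2 + 3·4 + 3; at 5: 3·5^3 + 3·5^2 + 3·5 + 3 = 468; next = 467
base 5: 467 = 3·5^3 + 3·5^2 + 3·5 + 2; at 6: 3·6^3 + 3·6^2 + 3·6 + 2 = 776; next = 775
base 6: 775 = 3·6^3 + 3·6^2 + 3·6 + 1; at 7: 3·7^3 + 3·7^2 + 3·7 + 1 = 1198; next = 1197

1752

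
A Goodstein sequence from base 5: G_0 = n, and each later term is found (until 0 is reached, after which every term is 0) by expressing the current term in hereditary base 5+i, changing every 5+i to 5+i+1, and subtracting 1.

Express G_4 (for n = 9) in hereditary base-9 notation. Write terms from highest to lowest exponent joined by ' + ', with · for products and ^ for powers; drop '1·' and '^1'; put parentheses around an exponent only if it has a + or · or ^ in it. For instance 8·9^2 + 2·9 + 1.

base 5: 9 = 5 + 4; at 6: 6 + 4 = 10; next = 9
base 6: 9 = 6 + 3; at 7: 7 + 3 = 10; next = 9
base 7: 9 = 7 + 2; at 8: 8 + 2 = 10; next = 9
base 8: 9 = 8 + 1; at 9: 9 + 1 = 10; next = 9
base 9: 9 = 9; at 10: 10 = 10; next = 9

9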